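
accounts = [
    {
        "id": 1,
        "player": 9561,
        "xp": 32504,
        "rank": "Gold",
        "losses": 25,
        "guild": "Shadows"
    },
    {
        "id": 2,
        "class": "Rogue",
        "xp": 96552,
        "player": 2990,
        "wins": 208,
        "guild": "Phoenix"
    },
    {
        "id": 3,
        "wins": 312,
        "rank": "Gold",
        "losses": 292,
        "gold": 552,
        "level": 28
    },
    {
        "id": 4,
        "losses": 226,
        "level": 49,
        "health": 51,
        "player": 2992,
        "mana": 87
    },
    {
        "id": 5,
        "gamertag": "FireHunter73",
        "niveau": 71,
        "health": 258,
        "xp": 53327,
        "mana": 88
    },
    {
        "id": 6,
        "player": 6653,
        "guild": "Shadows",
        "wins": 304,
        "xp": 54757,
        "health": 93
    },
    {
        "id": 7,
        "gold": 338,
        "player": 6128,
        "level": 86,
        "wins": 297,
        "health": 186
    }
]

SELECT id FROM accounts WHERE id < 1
[]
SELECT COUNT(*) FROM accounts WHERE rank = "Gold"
2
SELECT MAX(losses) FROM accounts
292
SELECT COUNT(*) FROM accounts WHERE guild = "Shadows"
2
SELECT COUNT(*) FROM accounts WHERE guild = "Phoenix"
1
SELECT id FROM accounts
[1, 2, 3, 4, 5, 6, 7]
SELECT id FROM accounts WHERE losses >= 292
[3]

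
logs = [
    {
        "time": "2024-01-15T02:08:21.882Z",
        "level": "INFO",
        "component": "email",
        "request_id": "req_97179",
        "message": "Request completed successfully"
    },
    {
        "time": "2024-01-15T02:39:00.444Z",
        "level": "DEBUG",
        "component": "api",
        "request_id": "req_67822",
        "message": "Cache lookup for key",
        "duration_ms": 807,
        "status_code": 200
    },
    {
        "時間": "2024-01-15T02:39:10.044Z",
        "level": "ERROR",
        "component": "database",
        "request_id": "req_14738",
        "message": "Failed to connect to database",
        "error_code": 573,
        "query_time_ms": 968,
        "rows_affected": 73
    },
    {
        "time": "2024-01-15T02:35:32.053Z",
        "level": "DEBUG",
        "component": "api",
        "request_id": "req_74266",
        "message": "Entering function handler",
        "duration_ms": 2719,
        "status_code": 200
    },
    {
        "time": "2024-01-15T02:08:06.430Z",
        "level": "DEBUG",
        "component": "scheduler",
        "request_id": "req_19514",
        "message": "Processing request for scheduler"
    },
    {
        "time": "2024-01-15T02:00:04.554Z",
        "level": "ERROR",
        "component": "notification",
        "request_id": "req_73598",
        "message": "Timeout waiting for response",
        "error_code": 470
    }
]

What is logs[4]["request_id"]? "req_19514"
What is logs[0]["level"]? "INFO"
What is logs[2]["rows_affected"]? 73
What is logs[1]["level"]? "DEBUG"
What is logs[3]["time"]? "2024-01-15T02:35:32.053Z"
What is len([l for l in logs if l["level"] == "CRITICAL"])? 0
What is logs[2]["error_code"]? 573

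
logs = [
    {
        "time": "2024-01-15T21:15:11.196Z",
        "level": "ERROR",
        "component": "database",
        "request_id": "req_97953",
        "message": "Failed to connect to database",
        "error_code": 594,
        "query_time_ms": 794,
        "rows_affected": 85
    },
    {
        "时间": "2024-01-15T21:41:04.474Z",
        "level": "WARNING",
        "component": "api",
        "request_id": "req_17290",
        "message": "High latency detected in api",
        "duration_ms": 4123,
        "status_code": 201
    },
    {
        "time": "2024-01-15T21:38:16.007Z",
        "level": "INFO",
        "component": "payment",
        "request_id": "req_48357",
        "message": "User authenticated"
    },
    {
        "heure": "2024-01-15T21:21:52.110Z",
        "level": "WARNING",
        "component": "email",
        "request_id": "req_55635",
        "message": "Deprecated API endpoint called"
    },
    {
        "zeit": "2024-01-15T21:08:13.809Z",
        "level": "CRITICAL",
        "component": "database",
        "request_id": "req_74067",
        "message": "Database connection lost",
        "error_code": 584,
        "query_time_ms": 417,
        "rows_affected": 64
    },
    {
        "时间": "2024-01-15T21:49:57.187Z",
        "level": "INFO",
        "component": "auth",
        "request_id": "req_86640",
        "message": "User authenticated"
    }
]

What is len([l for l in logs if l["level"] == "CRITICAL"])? 1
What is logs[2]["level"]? "INFO"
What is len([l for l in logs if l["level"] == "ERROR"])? 1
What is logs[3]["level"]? "WARNING"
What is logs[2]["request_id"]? "req_48357"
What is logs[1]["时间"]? "2024-01-15T21:41:04.474Z"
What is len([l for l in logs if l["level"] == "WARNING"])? 2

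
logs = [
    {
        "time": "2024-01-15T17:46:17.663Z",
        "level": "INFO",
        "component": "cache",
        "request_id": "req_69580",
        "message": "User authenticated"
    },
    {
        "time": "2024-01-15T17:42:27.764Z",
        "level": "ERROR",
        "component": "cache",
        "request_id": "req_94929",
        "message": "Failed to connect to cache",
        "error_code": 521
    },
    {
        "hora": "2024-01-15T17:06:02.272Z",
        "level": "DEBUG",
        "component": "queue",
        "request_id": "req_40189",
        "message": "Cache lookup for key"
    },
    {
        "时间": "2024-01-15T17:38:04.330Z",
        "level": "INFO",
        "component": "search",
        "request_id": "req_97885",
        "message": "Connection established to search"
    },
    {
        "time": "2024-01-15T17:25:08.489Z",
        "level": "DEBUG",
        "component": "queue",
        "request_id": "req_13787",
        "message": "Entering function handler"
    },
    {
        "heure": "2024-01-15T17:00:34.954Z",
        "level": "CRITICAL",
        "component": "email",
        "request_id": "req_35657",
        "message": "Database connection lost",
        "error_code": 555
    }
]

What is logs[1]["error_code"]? 521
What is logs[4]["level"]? "DEBUG"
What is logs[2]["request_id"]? "req_40189"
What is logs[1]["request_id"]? "req_94929"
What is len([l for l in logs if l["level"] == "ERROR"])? 1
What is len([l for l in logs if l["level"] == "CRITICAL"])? 1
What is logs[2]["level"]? "DEBUG"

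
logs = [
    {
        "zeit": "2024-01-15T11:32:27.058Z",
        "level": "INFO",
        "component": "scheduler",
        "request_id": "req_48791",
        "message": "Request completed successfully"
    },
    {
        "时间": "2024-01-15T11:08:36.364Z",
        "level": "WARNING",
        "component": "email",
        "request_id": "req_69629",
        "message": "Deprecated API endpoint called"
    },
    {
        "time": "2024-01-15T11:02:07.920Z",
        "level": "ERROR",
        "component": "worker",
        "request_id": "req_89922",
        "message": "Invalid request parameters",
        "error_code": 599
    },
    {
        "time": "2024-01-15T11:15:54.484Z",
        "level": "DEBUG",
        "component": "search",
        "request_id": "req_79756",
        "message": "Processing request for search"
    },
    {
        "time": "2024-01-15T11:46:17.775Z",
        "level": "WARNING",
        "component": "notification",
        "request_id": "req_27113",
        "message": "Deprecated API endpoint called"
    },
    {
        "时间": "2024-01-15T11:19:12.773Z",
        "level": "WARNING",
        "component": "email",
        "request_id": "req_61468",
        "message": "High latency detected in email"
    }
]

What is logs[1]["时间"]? "2024-01-15T11:08:36.364Z"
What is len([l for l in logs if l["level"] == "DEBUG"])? 1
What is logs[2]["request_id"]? "req_89922"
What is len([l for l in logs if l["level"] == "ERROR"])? 1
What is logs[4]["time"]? "2024-01-15T11:46:17.775Z"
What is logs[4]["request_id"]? "req_27113"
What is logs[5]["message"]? "High latency detected in email"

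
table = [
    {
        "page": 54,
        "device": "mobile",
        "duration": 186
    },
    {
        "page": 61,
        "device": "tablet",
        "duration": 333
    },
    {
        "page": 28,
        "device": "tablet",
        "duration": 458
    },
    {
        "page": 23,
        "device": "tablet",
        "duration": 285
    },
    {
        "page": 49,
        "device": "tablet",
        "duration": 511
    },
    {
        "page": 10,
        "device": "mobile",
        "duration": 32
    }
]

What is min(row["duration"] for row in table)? 32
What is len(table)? 6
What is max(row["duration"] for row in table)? 511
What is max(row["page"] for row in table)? 61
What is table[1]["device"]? "tablet"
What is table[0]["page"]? 54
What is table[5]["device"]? "mobile"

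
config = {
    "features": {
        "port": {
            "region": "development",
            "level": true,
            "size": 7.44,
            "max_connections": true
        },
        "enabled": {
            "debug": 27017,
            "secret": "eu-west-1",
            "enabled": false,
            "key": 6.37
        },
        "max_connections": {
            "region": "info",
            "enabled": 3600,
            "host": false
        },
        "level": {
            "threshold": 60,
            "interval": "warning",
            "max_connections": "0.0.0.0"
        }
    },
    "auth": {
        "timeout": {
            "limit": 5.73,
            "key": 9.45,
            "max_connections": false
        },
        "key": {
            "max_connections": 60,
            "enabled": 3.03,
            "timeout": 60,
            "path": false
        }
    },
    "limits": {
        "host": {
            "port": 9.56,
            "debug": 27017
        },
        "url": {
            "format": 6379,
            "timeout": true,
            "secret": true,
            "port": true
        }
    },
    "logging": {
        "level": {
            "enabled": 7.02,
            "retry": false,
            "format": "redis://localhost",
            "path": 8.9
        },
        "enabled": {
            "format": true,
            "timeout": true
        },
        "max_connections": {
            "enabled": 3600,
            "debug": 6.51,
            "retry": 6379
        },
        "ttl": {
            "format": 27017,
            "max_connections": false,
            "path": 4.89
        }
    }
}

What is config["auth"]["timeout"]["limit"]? 5.73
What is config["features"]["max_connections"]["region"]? "info"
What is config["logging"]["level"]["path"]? 8.9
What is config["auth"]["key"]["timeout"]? 60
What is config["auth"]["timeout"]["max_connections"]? False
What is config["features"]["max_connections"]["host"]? False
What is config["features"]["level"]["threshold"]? 60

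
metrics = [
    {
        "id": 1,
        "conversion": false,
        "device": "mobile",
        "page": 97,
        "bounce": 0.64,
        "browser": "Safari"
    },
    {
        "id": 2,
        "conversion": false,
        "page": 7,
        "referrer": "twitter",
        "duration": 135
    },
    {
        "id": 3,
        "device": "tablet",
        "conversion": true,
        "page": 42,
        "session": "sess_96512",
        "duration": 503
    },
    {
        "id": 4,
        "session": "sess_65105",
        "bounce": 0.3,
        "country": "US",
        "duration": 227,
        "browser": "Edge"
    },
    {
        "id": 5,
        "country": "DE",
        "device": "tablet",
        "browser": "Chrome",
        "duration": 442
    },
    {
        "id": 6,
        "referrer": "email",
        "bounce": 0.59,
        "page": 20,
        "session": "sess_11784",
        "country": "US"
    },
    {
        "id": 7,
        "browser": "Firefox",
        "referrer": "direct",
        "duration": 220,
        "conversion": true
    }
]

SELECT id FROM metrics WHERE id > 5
[6, 7]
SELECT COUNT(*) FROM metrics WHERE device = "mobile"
1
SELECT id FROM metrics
[1, 2, 3, 4, 5, 6, 7]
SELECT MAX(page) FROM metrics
97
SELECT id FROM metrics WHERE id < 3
[1, 2]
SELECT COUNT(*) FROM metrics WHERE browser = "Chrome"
1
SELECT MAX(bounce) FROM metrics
0.64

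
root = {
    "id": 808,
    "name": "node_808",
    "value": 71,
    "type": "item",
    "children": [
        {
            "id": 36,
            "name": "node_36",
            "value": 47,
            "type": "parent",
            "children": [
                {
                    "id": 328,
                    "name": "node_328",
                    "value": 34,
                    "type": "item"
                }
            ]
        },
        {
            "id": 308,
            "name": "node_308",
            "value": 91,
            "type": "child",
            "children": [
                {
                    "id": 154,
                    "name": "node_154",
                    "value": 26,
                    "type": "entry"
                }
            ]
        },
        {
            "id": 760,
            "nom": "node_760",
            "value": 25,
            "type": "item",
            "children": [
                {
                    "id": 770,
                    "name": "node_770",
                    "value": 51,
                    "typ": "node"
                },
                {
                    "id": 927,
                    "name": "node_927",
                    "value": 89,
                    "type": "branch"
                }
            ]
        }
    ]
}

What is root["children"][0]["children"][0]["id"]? 328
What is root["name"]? "node_808"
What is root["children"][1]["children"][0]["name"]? "node_154"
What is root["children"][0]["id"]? 36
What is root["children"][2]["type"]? "item"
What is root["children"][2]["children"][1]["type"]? "branch"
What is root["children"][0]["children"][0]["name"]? "node_328"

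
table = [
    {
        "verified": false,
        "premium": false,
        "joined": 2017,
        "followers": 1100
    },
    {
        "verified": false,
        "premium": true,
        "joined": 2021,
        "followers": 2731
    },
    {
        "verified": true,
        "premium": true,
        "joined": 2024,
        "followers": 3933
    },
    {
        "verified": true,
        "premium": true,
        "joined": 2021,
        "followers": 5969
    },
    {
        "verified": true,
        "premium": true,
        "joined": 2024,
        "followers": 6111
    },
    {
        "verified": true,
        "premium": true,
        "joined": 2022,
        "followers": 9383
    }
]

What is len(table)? 6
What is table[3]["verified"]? True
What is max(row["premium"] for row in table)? True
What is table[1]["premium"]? True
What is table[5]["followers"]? 9383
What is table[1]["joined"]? 2021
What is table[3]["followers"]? 5969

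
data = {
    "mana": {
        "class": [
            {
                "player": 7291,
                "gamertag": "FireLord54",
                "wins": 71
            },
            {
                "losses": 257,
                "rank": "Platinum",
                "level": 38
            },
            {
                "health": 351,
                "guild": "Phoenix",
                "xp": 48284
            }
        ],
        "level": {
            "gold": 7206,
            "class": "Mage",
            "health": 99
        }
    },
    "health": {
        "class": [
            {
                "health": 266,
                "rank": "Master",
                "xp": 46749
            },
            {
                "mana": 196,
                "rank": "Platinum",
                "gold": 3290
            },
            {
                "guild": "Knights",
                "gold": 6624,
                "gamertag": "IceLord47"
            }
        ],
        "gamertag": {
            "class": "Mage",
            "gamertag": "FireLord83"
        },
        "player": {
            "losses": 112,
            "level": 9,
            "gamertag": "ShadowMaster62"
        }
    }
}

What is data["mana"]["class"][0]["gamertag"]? "FireLord54"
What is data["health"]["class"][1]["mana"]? 196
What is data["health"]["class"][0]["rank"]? "Master"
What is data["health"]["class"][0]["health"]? 266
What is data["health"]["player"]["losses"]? 112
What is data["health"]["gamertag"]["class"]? "Mage"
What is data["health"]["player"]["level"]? 9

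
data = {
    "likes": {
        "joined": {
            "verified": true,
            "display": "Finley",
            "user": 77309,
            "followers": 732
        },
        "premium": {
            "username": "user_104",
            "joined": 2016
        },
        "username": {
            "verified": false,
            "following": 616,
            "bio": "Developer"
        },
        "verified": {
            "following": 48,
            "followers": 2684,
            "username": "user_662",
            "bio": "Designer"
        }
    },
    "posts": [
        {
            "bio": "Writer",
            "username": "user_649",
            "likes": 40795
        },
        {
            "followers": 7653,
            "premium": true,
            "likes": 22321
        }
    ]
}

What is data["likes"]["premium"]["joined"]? 2016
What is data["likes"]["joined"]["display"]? "Finley"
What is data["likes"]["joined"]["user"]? 77309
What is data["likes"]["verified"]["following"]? 48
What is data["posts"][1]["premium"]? True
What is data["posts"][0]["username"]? "user_649"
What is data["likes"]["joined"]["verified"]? True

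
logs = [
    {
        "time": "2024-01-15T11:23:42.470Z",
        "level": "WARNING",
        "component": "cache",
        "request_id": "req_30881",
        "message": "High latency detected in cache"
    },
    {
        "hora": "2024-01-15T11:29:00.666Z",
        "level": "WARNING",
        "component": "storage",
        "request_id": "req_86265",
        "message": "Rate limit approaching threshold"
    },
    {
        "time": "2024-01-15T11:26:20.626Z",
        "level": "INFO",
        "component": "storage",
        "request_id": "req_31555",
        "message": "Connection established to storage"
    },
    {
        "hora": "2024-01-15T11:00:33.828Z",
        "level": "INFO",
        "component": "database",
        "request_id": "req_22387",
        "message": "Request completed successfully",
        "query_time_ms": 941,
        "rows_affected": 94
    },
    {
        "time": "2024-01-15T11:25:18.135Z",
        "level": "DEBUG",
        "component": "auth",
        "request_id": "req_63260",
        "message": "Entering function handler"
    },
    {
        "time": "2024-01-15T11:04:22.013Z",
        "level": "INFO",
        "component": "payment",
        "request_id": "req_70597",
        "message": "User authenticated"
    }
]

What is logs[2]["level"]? "INFO"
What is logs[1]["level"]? "WARNING"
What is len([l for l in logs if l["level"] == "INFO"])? 3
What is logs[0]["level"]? "WARNING"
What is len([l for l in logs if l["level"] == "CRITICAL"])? 0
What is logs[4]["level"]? "DEBUG"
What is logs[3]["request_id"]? "req_22387"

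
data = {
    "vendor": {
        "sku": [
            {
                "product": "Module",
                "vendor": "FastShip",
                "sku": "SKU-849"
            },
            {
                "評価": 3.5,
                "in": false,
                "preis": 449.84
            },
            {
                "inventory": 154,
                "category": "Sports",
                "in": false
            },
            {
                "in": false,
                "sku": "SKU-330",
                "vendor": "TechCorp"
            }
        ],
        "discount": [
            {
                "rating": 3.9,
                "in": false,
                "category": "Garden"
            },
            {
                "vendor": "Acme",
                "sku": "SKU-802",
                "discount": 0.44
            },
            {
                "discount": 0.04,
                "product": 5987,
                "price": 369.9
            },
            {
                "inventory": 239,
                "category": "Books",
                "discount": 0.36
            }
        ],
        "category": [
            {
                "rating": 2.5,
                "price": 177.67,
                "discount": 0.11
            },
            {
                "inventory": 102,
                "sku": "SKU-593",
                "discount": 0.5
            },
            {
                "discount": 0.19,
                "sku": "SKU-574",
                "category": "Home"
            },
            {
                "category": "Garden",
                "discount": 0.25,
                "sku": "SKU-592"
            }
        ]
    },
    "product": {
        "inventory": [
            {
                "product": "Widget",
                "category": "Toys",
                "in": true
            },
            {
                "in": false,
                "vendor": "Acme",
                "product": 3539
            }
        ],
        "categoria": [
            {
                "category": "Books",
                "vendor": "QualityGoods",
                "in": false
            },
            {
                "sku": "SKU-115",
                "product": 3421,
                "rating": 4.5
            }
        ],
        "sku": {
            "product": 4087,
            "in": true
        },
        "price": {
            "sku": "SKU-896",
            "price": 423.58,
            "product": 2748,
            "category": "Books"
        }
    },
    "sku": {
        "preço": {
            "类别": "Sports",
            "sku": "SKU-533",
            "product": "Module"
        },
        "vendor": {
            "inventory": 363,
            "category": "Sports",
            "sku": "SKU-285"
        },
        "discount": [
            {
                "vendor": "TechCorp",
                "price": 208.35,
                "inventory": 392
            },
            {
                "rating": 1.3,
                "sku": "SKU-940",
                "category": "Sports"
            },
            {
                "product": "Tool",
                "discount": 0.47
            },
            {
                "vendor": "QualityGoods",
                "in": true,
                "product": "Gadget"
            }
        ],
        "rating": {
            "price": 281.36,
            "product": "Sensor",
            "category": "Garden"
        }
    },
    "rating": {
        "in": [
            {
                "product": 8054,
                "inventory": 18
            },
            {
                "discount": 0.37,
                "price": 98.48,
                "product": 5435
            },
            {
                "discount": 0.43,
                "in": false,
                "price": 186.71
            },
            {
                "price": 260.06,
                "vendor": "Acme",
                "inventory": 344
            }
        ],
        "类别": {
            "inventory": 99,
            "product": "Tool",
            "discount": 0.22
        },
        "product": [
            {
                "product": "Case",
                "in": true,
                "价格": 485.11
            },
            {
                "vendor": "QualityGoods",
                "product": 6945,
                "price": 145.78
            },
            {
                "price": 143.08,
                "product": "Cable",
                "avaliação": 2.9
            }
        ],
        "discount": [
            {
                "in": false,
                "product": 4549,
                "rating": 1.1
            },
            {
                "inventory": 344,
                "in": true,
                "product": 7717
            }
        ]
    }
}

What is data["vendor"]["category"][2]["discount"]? 0.19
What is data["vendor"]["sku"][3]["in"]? False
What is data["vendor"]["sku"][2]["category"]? "Sports"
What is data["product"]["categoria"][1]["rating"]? 4.5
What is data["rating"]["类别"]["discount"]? 0.22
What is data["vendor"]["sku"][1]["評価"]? 3.5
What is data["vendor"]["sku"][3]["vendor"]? "TechCorp"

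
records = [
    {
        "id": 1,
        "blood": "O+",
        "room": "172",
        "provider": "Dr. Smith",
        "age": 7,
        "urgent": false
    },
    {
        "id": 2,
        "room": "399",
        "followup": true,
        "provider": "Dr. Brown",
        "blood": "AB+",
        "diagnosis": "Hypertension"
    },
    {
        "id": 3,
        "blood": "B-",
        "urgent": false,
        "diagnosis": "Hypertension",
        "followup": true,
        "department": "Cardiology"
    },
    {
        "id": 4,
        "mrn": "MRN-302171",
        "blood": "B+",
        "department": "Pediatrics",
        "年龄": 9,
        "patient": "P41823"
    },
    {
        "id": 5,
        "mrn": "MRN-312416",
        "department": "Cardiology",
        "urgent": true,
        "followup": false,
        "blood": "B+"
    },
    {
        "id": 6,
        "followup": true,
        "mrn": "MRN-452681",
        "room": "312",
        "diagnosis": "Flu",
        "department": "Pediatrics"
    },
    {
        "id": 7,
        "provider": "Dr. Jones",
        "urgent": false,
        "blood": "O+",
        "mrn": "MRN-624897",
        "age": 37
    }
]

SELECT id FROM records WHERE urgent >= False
[1, 3, 5, 7]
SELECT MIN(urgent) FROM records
False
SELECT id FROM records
[1, 2, 3, 4, 5, 6, 7]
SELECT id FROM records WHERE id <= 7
[1, 2, 3, 4, 5, 6, 7]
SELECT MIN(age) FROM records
7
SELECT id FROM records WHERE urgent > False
[5]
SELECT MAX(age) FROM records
37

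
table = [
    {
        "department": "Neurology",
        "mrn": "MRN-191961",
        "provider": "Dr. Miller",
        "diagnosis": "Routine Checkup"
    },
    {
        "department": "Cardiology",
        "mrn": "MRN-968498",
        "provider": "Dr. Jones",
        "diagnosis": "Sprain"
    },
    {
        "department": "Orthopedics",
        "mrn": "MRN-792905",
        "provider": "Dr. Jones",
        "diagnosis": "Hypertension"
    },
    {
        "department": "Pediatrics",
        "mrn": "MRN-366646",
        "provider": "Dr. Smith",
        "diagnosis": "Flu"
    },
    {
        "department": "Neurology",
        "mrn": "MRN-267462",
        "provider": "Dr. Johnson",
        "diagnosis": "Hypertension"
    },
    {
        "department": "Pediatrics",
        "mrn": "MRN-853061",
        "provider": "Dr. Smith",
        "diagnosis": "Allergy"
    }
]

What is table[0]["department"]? "Neurology"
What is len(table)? 6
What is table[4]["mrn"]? "MRN-267462"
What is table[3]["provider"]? "Dr. Smith"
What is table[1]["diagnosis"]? "Sprain"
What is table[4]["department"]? "Neurology"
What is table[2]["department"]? "Orthopedics"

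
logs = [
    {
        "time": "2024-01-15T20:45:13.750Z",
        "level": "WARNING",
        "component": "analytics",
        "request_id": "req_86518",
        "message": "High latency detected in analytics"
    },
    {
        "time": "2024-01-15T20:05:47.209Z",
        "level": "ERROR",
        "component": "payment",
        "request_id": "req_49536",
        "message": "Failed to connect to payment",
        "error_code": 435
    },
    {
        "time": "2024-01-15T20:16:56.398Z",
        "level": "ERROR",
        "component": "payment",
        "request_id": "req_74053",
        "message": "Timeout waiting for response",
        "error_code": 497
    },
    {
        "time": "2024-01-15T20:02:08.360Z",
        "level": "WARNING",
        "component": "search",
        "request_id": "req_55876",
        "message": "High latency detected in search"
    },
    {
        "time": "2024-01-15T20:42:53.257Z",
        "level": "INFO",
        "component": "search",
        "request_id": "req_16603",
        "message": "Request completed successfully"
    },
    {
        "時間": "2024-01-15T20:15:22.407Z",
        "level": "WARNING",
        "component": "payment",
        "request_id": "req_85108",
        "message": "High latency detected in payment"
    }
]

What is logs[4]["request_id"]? "req_16603"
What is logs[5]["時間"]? "2024-01-15T20:15:22.407Z"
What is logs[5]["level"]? "WARNING"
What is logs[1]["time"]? "2024-01-15T20:05:47.209Z"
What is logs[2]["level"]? "ERROR"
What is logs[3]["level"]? "WARNING"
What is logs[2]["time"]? "2024-01-15T20:16:56.398Z"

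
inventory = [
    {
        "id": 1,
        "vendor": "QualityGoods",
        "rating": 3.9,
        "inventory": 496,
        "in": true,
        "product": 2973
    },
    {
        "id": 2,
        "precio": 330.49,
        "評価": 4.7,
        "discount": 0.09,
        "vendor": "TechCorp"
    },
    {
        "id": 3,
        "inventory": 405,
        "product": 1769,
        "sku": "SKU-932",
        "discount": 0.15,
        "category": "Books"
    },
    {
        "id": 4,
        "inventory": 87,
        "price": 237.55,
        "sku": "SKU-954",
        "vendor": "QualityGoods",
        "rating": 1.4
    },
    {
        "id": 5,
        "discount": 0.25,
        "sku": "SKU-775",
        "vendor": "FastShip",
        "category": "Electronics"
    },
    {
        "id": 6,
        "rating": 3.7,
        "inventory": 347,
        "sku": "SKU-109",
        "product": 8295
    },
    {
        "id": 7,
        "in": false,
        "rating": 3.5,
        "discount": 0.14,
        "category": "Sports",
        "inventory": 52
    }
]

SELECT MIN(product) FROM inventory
1769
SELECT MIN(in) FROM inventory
False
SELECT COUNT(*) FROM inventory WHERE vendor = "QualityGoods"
2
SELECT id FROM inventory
[1, 2, 3, 4, 5, 6, 7]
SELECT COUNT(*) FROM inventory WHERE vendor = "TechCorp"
1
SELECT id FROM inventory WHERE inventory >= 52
[1, 3, 4, 6, 7]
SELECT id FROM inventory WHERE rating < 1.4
[]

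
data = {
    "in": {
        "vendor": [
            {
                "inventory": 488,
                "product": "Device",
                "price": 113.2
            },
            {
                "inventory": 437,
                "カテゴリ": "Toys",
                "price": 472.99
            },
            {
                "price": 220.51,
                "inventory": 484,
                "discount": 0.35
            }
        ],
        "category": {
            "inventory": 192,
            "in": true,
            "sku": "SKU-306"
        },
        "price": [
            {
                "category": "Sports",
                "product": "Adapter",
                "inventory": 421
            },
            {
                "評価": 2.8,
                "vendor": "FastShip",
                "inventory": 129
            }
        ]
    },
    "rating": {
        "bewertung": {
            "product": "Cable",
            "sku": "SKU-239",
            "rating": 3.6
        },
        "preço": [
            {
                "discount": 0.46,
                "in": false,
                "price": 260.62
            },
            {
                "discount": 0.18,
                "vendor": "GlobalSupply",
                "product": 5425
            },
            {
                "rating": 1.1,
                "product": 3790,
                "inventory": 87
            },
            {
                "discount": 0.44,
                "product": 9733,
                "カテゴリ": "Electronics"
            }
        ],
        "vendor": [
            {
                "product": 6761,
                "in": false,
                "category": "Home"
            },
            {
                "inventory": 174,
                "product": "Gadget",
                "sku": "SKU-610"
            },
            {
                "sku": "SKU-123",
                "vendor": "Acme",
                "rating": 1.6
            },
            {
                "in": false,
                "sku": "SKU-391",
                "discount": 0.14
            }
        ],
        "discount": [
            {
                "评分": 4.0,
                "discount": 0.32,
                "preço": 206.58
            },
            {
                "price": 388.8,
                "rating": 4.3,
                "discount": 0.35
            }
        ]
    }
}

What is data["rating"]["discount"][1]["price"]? 388.8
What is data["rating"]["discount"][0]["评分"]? 4.0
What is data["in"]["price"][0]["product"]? "Adapter"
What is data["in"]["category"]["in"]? True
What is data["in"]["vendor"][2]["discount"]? 0.35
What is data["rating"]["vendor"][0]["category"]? "Home"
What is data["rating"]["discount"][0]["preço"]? 206.58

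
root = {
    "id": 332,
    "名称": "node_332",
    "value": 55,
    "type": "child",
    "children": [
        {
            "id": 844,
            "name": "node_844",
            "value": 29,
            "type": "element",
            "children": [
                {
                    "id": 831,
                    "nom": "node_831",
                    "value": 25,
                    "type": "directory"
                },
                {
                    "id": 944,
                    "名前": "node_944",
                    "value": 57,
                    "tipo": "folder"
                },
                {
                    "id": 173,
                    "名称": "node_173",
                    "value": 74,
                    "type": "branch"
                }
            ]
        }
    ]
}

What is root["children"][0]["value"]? 29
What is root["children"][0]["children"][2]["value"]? 74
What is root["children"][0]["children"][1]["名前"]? "node_944"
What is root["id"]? 332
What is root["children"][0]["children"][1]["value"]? 57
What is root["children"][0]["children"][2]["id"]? 173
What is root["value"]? 55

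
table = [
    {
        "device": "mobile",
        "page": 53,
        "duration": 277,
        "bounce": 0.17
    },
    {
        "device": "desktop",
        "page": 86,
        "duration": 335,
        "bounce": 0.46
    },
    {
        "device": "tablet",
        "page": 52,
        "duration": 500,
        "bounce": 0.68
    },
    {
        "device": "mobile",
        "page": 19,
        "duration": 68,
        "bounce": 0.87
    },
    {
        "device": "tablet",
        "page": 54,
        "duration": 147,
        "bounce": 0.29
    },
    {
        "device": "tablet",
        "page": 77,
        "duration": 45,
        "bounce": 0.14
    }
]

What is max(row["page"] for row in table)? 86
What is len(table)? 6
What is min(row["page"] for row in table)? 19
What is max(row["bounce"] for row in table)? 0.87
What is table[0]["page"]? 53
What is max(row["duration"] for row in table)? 500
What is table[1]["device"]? "desktop"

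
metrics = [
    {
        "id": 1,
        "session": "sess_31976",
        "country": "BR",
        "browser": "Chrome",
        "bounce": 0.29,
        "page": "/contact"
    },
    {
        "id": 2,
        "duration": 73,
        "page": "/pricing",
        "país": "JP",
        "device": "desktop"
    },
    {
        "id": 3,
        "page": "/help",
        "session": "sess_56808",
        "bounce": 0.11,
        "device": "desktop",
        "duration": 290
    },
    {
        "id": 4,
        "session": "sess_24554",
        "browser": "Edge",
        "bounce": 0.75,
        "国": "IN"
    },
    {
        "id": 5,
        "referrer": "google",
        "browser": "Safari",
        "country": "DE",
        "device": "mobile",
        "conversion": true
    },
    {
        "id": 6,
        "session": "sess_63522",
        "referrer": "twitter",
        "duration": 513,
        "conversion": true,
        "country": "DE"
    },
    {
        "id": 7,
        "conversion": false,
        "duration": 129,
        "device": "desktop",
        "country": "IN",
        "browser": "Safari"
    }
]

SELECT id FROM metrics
[1, 2, 3, 4, 5, 6, 7]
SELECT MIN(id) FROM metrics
1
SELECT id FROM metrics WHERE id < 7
[1, 2, 3, 4, 5, 6]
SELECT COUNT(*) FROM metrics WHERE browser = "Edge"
1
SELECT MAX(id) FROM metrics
7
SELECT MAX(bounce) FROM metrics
0.75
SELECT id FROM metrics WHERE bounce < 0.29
[3]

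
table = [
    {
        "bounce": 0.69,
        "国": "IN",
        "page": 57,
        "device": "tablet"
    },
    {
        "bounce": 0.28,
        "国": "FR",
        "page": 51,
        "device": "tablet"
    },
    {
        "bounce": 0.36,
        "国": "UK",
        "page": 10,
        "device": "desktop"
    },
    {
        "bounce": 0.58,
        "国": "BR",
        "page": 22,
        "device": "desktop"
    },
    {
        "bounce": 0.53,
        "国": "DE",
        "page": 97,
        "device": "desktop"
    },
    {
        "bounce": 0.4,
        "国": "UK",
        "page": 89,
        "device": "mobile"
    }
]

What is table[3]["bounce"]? 0.58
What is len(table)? 6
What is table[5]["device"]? "mobile"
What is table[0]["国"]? "IN"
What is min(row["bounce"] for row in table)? 0.28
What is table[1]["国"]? "FR"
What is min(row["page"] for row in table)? 10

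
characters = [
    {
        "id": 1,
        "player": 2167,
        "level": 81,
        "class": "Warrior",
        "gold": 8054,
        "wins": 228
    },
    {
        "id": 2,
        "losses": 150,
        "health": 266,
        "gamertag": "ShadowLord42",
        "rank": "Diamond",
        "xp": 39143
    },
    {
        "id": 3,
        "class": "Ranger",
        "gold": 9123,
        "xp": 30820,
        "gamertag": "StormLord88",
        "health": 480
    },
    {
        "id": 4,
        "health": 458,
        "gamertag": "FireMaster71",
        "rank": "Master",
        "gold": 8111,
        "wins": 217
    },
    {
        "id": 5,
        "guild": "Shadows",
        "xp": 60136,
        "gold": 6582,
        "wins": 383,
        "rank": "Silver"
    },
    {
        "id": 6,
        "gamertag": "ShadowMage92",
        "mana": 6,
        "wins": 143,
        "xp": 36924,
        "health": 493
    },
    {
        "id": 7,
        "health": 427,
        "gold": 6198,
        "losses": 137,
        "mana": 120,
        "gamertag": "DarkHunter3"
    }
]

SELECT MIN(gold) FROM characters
6198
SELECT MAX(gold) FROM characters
9123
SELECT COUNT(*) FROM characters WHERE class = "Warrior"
1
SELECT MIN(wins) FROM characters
143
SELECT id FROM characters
[1, 2, 3, 4, 5, 6, 7]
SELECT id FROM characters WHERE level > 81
[]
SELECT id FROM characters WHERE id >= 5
[5, 6, 7]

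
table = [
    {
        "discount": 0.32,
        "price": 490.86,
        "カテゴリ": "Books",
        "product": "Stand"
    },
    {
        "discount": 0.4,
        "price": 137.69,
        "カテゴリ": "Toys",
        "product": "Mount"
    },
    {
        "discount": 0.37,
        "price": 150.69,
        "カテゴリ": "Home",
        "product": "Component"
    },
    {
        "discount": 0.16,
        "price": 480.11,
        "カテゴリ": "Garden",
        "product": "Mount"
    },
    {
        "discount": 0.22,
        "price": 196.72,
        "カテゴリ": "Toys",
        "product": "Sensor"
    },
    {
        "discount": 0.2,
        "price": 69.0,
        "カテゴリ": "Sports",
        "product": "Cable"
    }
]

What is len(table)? 6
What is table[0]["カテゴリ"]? "Books"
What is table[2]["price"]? 150.69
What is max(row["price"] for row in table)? 490.86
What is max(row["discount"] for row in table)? 0.4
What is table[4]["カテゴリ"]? "Toys"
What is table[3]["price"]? 480.11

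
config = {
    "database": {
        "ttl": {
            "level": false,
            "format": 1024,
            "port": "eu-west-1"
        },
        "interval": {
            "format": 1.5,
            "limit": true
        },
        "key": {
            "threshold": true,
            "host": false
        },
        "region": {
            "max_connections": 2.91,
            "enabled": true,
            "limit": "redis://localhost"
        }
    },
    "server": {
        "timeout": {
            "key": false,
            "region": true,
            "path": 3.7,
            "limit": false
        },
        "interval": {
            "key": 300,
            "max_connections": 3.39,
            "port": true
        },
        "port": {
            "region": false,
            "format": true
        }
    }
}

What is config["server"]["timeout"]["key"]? False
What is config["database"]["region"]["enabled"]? True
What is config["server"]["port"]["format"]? True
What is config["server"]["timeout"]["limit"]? False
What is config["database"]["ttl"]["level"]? False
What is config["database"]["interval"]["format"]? 1.5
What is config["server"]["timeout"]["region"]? True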